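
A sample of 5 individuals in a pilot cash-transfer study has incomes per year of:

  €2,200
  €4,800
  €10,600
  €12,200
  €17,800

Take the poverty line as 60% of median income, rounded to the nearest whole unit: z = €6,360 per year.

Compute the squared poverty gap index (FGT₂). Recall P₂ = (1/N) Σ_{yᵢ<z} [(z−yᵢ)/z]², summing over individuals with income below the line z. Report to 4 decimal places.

0.0976

Below the line: €2,200, €4,800 (q = 2 of N = 5).
Normalized shortfalls: (6360−2200)/6360 = 0.6541; (6360−4800)/6360 = 0.2453.
Squared: 0.4278; 0.0602.
Sum = 0.487995; P₂ = 0.487995 / 5 = 0.0976.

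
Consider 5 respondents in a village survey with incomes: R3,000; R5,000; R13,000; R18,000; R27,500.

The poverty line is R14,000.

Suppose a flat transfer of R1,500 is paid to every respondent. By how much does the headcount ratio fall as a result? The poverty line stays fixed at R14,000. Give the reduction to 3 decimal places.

0.200

Before: below the line — R3,000, R5,000, R13,000; headcount ratio = 0.60000.
After the R1,500 transfer: below the line — R4,500, R6,500; headcount ratio = 0.40000.
Reduction = 0.60000 − 0.40000 = 0.200.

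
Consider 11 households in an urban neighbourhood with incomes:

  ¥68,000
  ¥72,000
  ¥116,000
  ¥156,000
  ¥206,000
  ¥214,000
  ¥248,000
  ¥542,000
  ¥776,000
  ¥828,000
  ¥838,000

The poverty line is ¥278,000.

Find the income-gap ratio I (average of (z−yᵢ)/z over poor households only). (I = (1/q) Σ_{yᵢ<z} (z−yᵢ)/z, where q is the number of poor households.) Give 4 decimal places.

Incomes under z: ¥68,000, ¥72,000, ¥116,000, ¥156,000, ¥206,000, ¥214,000, ¥248,000 (q = 7 of N = 11).
Relative gaps: 0.7554, 0.7410, 0.5827, 0.4388, 0.2590, 0.2302, 0.1079; sum = 3.115108.
I averages over the q = 7 poor units only: 3.115108 / 7 = 0.4450.

0.4450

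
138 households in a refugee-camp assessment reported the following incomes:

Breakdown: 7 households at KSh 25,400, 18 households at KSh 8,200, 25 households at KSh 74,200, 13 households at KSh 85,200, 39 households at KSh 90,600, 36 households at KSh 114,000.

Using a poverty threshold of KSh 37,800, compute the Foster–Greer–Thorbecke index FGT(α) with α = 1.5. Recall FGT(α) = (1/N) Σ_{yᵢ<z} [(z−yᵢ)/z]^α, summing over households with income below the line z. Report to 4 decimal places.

Incomes under z: 18×KSh 8,200, 7×KSh 25,400 (q = 25 of N = 138).
Shortfall ratios: (37800−8200)/37800 = 0.7831 (×18); (37800−25400)/37800 = 0.3280 (×7).
Raised to α = 1.5: 0.69295 (×18); 0.18789 (×7).
Sum = 13.788245; FGT(1.5) = 13.788245 / 138 = 0.0999.

0.0999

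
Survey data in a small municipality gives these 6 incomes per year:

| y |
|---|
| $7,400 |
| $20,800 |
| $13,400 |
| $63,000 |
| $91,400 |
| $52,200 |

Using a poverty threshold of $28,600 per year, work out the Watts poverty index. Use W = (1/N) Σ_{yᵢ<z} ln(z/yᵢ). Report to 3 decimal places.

0.405

Incomes under z: $7,400, $13,400, $20,800 (q = 3 of N = 6).
ln(z/y) terms: ln(28600/7400) = 1.3519; ln(28600/13400) = 0.7582; ln(28600/20800) = 0.3185.
W = 2.428532 / 6 = 0.405.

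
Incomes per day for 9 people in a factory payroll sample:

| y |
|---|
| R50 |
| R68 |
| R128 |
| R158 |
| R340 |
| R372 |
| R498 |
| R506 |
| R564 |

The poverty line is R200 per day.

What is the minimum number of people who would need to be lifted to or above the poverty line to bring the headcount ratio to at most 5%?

4

Currently q = 4 of N = 9 are below the line (H = 0.444).
A headcount ratio of at most 5% allows at most ⌊0.05 × 9⌋ = 0 poor people.
So at least 4 − 0 = 4 must be lifted.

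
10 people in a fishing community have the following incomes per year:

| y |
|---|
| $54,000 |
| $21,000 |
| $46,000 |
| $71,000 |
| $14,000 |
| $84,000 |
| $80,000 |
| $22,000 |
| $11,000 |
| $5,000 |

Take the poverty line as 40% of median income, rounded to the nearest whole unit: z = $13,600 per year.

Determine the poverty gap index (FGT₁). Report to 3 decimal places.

0.082

Below z: $5,000, $11,000 (q = 2 of N = 10).
Shortfall ratios: (13600−5000)/13600 = 0.6324; (13600−11000)/13600 = 0.1912.
Sum of shortfalls = 0.823529; P₁ averages over all N: 0.823529 / 10 = 0.082.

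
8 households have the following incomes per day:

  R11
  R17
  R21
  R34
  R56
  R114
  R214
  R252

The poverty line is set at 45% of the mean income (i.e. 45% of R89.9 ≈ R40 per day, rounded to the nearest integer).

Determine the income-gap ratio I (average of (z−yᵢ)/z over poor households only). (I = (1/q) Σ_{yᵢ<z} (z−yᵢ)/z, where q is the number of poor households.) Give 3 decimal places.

0.481

Below z: R11, R17, R21, R34 (q = 4 of N = 8).
Relative gaps: 0.7250, 0.5750, 0.4750, 0.1500; sum = 1.925000.
The income-gap ratio divides by q (the poor only): 1.925000 / 4 = 0.481.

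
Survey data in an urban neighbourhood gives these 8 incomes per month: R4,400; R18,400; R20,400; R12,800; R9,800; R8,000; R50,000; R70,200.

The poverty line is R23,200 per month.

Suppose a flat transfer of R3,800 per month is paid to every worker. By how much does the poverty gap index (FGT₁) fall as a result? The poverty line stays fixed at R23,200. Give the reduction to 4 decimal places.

0.1175

Before: below the line — R4,400, R8,000, R9,800, R12,800, R18,400, R20,400; poverty gap index (FGT₁) = 0.352371.
After the R3,800 transfer: below the line — R8,200, R11,800, R13,600, R16,600, R22,200; poverty gap index (FGT₁) = 0.234914.
Reduction = 0.352371 − 0.234914 = 0.1175.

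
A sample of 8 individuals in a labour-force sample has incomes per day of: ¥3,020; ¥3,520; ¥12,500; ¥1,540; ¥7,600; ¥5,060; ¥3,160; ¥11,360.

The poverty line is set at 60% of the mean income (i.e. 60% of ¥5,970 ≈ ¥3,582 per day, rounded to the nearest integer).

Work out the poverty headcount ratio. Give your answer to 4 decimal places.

4 of the 8 individuals have income below ¥3,582.
H = 4/8 = 0.5000.

0.5000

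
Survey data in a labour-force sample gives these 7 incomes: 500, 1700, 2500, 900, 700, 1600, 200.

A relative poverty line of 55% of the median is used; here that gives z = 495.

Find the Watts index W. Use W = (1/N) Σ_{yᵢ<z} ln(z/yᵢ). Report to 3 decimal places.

0.129

Incomes under z: 200 (q = 1 of N = 7).
Log gaps: ln(495/200) = 0.9062.
W = 0.906240 / 7 = 0.129.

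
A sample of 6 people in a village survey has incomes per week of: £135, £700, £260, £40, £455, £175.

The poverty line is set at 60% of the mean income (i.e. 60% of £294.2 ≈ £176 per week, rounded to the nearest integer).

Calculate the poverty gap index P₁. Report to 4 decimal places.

0.1686

Incomes under z: £40, £135, £175 (q = 3 of N = 6).
Normalized shortfalls: (176−40)/176 = 0.7727; (176−135)/176 = 0.2330; (176−175)/176 = 0.0057.
Sum of shortfalls = 1.011364; P₁ averages over all N: 1.011364 / 6 = 0.1686.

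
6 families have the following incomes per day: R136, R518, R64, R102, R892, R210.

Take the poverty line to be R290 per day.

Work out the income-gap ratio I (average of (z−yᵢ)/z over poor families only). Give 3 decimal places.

0.559

Below z: R64, R102, R136, R210 (q = 4 of N = 6).
Relative gaps: 0.7793, 0.6483, 0.5310, 0.2759; sum = 2.234483.
I averages over the q = 4 poor units only: 2.234483 / 4 = 0.559.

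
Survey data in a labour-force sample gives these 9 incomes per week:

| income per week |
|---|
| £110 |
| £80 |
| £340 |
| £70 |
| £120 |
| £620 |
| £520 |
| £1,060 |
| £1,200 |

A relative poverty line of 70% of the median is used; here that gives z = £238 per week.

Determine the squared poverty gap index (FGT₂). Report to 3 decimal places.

Below the line: £70, £80, £110, £120 (q = 4 of N = 9).
Shortfall ratios: (238−70)/238 = 0.7059; (238−80)/238 = 0.6639; (238−110)/238 = 0.5378; (238−120)/238 = 0.4958.
Squared: 0.4983; 0.4407; 0.2892; 0.2458.
Sum = 1.474048; P₂ = 1.474048 / 9 = 0.164.

0.164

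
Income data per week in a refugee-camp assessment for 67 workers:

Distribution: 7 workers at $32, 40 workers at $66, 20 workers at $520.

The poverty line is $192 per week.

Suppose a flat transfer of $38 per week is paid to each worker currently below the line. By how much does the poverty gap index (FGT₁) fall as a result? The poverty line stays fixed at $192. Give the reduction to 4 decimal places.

0.1388

Before: below the line — 7×$32, 40×$66; poverty gap index (FGT₁) = 0.478856.
After the $38 transfer: below the line — 7×$70, 40×$104; poverty gap index (FGT₁) = 0.340019.
Reduction = 0.478856 − 0.340019 = 0.1388.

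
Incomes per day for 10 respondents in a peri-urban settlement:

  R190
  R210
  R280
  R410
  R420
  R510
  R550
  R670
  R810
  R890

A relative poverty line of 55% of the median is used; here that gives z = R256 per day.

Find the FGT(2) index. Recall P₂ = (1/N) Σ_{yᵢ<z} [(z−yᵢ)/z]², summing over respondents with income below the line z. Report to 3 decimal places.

Below z: R190, R210 (q = 2 of N = 10).
Gap ratios (z−y)/z: (256−190)/256 = 0.2578; (256−210)/256 = 0.1797.
Squared: 0.0665; 0.0323.
Sum = 0.098755; P₂ = 0.098755 / 10 = 0.010.

0.010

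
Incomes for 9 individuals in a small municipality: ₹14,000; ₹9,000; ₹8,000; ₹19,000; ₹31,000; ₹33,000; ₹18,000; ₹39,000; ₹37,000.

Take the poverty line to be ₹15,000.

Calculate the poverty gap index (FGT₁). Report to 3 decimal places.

0.104

Poor units: ₹8,000, ₹9,000, ₹14,000 (q = 3 of N = 9).
Relative gaps: (15000−8000)/15000 = 0.4667; (15000−9000)/15000 = 0.4000; (15000−14000)/15000 = 0.0667.
Σ = 0.933333. Dividing by the full population N = 9 gives P₁ = 0.104.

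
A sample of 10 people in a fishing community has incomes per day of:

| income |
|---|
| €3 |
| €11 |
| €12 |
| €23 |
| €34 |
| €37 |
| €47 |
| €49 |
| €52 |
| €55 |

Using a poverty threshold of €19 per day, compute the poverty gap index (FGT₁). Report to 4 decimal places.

0.1632

Below z: €3, €11, €12 (q = 3 of N = 10).
Gap ratios (z−y)/z: (19−3)/19 = 0.8421; (19−11)/19 = 0.4211; (19−12)/19 = 0.3684.
Sum of shortfalls = 1.631579; P₁ averages over all N: 1.631579 / 10 = 0.1632.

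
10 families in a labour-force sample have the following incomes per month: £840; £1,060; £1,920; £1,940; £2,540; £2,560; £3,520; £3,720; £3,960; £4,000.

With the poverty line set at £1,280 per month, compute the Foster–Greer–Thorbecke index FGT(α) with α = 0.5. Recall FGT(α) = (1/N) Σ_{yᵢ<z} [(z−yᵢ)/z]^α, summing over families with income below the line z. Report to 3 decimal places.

Poor units: £840, £1,060 (q = 2 of N = 10).
Gap ratios (z−y)/z: (1280−840)/1280 = 0.3438; (1280−1060)/1280 = 0.1719.
Raised to α = 0.5: 0.58630; 0.41458.
Sum = 1.000880; FGT(0.5) = 1.000880 / 10 = 0.100.

0.100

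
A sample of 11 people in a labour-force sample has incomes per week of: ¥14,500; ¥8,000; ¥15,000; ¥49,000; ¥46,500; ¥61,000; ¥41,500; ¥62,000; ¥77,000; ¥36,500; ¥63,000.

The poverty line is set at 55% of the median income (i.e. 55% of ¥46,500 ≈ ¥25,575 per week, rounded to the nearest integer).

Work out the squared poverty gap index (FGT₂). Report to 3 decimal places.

Below z: ¥8,000, ¥14,500, ¥15,000 (q = 3 of N = 11).
Gap ratios (z−y)/z: (25575−8000)/25575 = 0.6872; (25575−14500)/25575 = 0.4330; (25575−15000)/25575 = 0.4135.
Squared: 0.4722; 0.1875; 0.1710.
Sum = 0.830734; P₂ = 0.830734 / 11 = 0.076.

0.076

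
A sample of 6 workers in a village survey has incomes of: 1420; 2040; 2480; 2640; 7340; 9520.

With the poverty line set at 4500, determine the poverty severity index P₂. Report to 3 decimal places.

0.190

Poor units: 1420, 2040, 2480, 2640 (q = 4 of N = 6).
Shortfall ratios: (4500−1420)/4500 = 0.6844; (4500−2040)/4500 = 0.5467; (4500−2480)/4500 = 0.4489; (4500−2640)/4500 = 0.4133.
Squared: 0.4685; 0.2988; 0.2015; 0.1708.
Sum = 1.139654; P₂ = 1.139654 / 6 = 0.190.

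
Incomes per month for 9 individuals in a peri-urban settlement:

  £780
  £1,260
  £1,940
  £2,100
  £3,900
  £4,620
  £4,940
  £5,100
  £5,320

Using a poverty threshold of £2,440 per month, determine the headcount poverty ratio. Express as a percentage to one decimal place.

44.4%

4 of the 9 individuals have income below £2,440.
H = 4/9 = 44.4%.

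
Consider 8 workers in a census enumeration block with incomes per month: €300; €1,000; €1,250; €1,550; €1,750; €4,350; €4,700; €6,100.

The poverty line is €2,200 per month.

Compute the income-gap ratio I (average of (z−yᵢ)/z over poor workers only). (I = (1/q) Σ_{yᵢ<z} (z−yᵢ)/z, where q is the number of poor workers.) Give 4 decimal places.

0.4682

Below the line: €300, €1,000, €1,250, €1,550, €1,750 (q = 5 of N = 8).
Shortfall ratios (z−y)/z: 0.8636, 0.5455, 0.4318, 0.2955, 0.2045; sum = 2.340909.
I averages over the q = 5 poor units only: 2.340909 / 5 = 0.4682.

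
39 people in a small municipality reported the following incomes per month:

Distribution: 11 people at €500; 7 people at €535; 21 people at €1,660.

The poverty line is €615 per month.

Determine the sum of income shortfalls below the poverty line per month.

€1,825

Below z: 11×€500, 7×€535 (q = 18 of N = 39).
Individual gaps: 11×(615−500) = 1265; 7×(615−535) = 560.
Aggregate gap = €1,825.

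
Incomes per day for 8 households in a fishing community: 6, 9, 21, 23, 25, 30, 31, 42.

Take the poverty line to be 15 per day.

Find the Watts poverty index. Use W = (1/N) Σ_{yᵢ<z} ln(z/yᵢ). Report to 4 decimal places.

Below z: 6, 9 (q = 2 of N = 8).
Log shortfalls: ln(15/6) = 0.9163; ln(15/9) = 0.5108.
W = 1.427116 / 8 = 0.1784.

0.1784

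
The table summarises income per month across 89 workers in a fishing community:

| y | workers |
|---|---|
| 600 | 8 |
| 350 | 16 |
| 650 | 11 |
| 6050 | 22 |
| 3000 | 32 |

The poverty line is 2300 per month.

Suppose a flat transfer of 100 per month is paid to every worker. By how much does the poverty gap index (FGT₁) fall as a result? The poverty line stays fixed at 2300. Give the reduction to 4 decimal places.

0.0171

Before: below the line — 16×350, 8×600, 11×650; poverty gap index (FGT₁) = 0.307523.
After the 100 transfer: below the line — 16×450, 8×700, 11×750; poverty gap index (FGT₁) = 0.290425.
Reduction = 0.307523 − 0.290425 = 0.0171.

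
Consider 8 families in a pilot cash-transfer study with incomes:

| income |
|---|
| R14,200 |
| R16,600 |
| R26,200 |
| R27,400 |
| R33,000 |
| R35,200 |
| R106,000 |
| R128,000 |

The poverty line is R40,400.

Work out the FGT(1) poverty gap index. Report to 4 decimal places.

0.2778

Incomes under z: R14,200, R16,600, R26,200, R27,400, R33,000, R35,200 (q = 6 of N = 8).
Relative gaps: (40400−14200)/40400 = 0.6485; (40400−16600)/40400 = 0.5891; (40400−26200)/40400 = 0.3515; (40400−27400)/40400 = 0.3218; (40400−33000)/40400 = 0.1832; (40400−35200)/40400 = 0.1287.
Σ = 2.222772. Dividing by the full population N = 8 gives P₁ = 0.2778.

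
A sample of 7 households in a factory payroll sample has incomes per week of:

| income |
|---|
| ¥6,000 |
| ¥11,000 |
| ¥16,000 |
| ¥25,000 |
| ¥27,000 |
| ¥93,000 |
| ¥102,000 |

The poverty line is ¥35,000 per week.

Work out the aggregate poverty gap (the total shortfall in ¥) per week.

Poor units: ¥6,000, ¥11,000, ¥16,000, ¥25,000, ¥27,000 (q = 5 of N = 7).
Individual gaps: 35000−6000 = 29000; 35000−11000 = 24000; 35000−16000 = 19000; 35000−25000 = 10000; 35000−27000 = 8000.
Aggregate gap = ¥90,000.

¥90,000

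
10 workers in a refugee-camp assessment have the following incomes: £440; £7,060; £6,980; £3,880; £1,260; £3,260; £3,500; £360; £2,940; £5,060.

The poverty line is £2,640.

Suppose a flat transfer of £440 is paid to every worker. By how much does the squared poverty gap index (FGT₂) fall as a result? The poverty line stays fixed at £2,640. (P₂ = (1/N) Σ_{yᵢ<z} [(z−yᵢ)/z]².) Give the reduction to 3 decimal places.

Before: below the line — £360, £440, £1,260; squared poverty gap index (FGT₂) = 0.17136.
After the £440 transfer: below the line — £800, £880, £1,700; squared poverty gap index (FGT₂) = 0.10570.
Reduction = 0.17136 − 0.10570 = 0.066.

0.066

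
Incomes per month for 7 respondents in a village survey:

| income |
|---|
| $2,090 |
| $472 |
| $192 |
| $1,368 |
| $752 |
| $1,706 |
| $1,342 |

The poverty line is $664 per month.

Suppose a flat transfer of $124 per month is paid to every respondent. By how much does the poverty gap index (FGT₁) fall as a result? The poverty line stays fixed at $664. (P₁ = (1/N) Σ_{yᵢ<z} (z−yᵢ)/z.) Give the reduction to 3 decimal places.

Before: below the line — $192, $472; poverty gap index (FGT₁) = 0.14286.
After the $124 transfer: below the line — $316, $596; poverty gap index (FGT₁) = 0.08950.
Reduction = 0.14286 − 0.08950 = 0.053.

0.053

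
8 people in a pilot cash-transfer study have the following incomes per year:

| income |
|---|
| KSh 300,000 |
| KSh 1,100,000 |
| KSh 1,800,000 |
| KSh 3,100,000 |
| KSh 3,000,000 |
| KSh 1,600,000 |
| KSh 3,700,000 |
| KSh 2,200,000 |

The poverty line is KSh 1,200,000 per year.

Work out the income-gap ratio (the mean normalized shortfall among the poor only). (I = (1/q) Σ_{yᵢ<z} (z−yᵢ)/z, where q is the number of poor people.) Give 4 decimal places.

0.4167

Below z: KSh 300,000, KSh 1,100,000 (q = 2 of N = 8).
Relative gaps: 0.7500, 0.0833; sum = 0.833333.
The income-gap ratio divides by q (the poor only): 0.833333 / 2 = 0.4167.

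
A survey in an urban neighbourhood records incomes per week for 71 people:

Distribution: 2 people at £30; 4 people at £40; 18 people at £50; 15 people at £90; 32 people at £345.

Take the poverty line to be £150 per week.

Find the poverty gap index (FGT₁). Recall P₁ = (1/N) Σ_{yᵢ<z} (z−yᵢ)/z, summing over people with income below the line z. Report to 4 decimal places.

0.3174

Below z: 2×£30, 4×£40, 18×£50, 15×£90 (q = 39 of N = 71).
Shortfall ratios: (150−30)/150 = 0.8000 (×2); (150−40)/150 = 0.7333 (×4); (150−50)/150 = 0.6667 (×18); (150−90)/150 = 0.4000 (×15).
Sum of shortfalls = 22.533333; P₁ averages over all N: 22.533333 / 71 = 0.3174.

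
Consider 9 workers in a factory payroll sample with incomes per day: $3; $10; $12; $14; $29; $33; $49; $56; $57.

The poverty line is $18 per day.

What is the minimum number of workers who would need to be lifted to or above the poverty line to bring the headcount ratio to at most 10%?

4

Currently q = 4 of N = 9 are below the line (H = 0.444).
A headcount ratio of at most 10% allows at most ⌊0.10 × 9⌋ = 0 poor workers.
So at least 4 − 0 = 4 must be lifted.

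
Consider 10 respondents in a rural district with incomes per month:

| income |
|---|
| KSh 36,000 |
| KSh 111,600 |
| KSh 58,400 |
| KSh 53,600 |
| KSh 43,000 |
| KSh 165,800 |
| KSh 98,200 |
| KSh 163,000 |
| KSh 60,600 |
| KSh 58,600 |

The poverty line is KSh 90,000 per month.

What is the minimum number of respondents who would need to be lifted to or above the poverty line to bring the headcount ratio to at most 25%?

Currently q = 6 of N = 10 are below the line (H = 0.600).
A headcount ratio of at most 25% allows at most ⌊0.25 × 10⌋ = 2 poor respondents.
So at least 6 − 2 = 4 must be lifted.

4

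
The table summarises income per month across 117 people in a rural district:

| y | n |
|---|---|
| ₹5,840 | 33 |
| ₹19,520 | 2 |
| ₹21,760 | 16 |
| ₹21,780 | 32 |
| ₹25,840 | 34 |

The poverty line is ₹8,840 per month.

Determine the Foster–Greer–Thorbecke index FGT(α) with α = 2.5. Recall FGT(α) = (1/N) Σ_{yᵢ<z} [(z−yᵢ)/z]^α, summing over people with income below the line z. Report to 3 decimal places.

0.019

Below the line: 33×₹5,840 (q = 33 of N = 117).
Shortfall ratios: (8840−5840)/8840 = 0.3394 (×33).
Raised to α = 2.5: 0.06709 (×33).
Sum = 2.214045; FGT(2.5) = 2.214045 / 117 = 0.019.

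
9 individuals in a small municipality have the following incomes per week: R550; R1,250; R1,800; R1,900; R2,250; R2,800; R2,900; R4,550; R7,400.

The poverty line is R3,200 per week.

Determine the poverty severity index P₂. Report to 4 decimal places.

0.1696

Incomes under z: R550, R1,250, R1,800, R1,900, R2,250, R2,800, R2,900 (q = 7 of N = 9).
Shortfall ratios: (3200−550)/3200 = 0.8281; (3200−1250)/3200 = 0.6094; (3200−1800)/3200 = 0.4375; (3200−1900)/3200 = 0.4062; (3200−2250)/3200 = 0.2969; (3200−2800)/3200 = 0.1250; (3200−2900)/3200 = 0.0938.
Squared: 0.6858; 0.3713; 0.1914; 0.1650; 0.0881; 0.0156; 0.0088.
Sum = 1.526123; P₂ = 1.526123 / 9 = 0.1696.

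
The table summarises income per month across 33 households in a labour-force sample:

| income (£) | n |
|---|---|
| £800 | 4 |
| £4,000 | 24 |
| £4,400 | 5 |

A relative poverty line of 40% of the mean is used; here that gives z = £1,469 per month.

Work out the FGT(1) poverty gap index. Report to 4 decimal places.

0.0552

Below z: 4×£800 (q = 4 of N = 33).
Shortfall ratios: (1469−800)/1469 = 0.4554 (×4).
Sum of shortfalls = 1.821647; P₁ averages over all N: 1.821647 / 33 = 0.0552.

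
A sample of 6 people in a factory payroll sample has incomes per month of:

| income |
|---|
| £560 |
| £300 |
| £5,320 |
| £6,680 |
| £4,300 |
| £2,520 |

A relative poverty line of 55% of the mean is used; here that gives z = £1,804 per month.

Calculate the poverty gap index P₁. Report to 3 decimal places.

Poor units: £300, £560 (q = 2 of N = 6).
Shortfall ratios: (1804−300)/1804 = 0.8337; (1804−560)/1804 = 0.6896.
Σ = 1.523282. Dividing by the full population N = 6 gives P₁ = 0.254.

0.254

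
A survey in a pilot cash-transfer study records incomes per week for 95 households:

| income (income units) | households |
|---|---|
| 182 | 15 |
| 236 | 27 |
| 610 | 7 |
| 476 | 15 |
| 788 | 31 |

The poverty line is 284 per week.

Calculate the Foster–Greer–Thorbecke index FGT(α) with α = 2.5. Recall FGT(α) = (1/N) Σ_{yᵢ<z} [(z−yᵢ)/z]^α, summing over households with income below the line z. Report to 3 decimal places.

Poor units: 15×182, 27×236 (q = 42 of N = 95).
Shortfall ratios: (284−182)/284 = 0.3592 (×15); (284−236)/284 = 0.1690 (×27).
Raised to α = 2.5: 0.07730 (×15); 0.01174 (×27).
Sum = 1.476649; FGT(2.5) = 1.476649 / 95 = 0.016.

0.016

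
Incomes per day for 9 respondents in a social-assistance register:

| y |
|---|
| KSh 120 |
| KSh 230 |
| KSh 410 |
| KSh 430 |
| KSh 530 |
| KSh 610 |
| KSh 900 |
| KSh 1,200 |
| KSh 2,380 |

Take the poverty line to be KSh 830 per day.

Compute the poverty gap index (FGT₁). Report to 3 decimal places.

Below z: KSh 120, KSh 230, KSh 410, KSh 430, KSh 530, KSh 610 (q = 6 of N = 9).
Relative gaps: (830−120)/830 = 0.8554; (830−230)/830 = 0.7229; (830−410)/830 = 0.5060; (830−430)/830 = 0.4819; (830−530)/830 = 0.3614; (830−610)/830 = 0.2651.
Sum of shortfalls = 3.192771; P₁ averages over all N: 3.192771 / 9 = 0.355.

0.355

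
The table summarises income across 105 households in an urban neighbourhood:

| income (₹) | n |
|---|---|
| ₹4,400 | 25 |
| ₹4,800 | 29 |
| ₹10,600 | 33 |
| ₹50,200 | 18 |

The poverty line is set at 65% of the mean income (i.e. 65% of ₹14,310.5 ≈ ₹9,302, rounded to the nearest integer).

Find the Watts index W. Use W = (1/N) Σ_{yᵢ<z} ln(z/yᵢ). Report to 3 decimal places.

Incomes under z: 25×₹4,400, 29×₹4,800 (q = 54 of N = 105).
ln(z/y) terms: ln(9302/4400) = 0.7486 (×25); ln(9302/4800) = 0.6616 (×29).
W = 37.902414 / 105 = 0.361.

0.361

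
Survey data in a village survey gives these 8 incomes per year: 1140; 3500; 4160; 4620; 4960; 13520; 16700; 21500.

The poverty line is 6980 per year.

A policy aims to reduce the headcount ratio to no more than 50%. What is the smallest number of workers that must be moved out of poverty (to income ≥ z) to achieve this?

Currently q = 5 of N = 8 are below the line (H = 0.625).
A headcount ratio of at most 50% allows at most ⌊0.50 × 8⌋ = 4 poor workers.
So at least 5 − 4 = 1 must be lifted.

1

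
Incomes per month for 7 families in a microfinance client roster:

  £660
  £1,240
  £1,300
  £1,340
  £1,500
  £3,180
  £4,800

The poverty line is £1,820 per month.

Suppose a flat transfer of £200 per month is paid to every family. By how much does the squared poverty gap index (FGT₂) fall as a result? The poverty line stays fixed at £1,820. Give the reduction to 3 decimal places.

Before: below the line — £660, £1,240, £1,300, £1,340, £1,500; squared poverty gap index (FGT₂) = 0.09856.
After the £200 transfer: below the line — £860, £1,440, £1,500, £1,540, £1,700; squared poverty gap index (FGT₂) = 0.05439.
Reduction = 0.09856 − 0.05439 = 0.044.

0.044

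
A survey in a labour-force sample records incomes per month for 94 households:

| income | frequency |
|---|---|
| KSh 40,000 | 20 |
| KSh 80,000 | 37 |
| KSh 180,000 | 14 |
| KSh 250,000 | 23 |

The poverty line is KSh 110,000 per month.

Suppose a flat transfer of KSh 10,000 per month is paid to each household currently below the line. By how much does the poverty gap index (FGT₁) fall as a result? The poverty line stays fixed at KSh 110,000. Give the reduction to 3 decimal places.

0.055

Before: below the line — 20×KSh 40,000, 37×KSh 80,000; poverty gap index (FGT₁) = 0.24275.
After the KSh 10,000 transfer: below the line — 20×KSh 50,000, 37×KSh 90,000; poverty gap index (FGT₁) = 0.18762.
Reduction = 0.24275 − 0.18762 = 0.055.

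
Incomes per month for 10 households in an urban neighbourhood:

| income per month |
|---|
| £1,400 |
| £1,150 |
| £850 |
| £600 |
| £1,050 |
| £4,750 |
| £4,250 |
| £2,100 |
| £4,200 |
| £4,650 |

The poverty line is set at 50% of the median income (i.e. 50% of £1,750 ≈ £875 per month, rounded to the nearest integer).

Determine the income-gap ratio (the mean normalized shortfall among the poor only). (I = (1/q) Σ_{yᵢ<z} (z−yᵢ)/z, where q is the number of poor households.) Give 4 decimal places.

Incomes under z: £600, £850 (q = 2 of N = 10).
Shortfall ratios (z−y)/z: 0.3143, 0.0286; sum = 0.342857.
The income-gap ratio divides by q (the poor only): 0.342857 / 2 = 0.1714.

0.1714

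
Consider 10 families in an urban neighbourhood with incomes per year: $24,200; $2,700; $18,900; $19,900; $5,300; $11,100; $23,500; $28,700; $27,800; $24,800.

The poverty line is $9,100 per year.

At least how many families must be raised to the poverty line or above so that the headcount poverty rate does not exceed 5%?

2

2 of the 10 families are poor, so H = 2/10 = 0.200.
A headcount ratio of at most 5% allows at most ⌊0.05 × 10⌋ = 0 poor families.
So at least 2 − 0 = 2 must be lifted.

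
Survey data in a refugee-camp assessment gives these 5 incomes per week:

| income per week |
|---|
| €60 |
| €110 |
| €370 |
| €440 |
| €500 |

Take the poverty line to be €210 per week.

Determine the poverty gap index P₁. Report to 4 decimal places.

0.2381

Incomes under z: €60, €110 (q = 2 of N = 5).
Normalized shortfalls: (210−60)/210 = 0.7143; (210−110)/210 = 0.4762.
Sum of shortfalls = 1.190476; P₁ averages over all N: 1.190476 / 5 = 0.2381.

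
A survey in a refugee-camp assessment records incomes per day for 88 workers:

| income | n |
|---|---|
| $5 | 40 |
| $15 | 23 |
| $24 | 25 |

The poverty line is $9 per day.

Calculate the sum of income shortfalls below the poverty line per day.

Incomes under z: 40×$5 (q = 40 of N = 88).
Individual gaps: 40×(9−5) = 160.
Aggregate gap = $160.

$160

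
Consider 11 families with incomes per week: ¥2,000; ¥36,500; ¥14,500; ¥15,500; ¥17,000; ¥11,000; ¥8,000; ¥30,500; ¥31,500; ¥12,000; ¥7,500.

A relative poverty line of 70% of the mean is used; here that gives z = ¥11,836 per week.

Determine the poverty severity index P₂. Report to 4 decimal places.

Incomes under z: ¥2,000, ¥7,500, ¥8,000, ¥11,000 (q = 4 of N = 11).
Normalized shortfalls: (11836−2000)/11836 = 0.8310; (11836−7500)/11836 = 0.3663; (11836−8000)/11836 = 0.3241; (11836−11000)/11836 = 0.0706.
Squared: 0.6906; 0.1342; 0.1050; 0.0050.
Sum = 0.934833; P₂ = 0.934833 / 11 = 0.0850.

0.0850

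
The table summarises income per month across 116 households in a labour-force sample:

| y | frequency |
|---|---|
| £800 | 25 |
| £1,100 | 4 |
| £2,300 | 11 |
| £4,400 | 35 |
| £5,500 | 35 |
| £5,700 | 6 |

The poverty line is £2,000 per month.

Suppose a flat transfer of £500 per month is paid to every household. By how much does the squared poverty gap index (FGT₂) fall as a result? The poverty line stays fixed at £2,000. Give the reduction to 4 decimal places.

Before: below the line — 25×£800, 4×£1,100; squared poverty gap index (FGT₂) = 0.084569.
After the £500 transfer: below the line — 25×£1,300, 4×£1,600; squared poverty gap index (FGT₂) = 0.027780.
Reduction = 0.084569 − 0.027780 = 0.0568.

0.0568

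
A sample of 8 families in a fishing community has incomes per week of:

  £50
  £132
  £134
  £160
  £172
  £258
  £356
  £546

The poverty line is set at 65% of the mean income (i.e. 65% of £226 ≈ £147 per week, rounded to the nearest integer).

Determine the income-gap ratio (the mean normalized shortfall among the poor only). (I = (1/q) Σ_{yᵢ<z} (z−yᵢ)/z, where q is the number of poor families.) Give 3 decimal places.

0.283

Below z: £50, £132, £134 (q = 3 of N = 8).
Shortfall ratios (z−y)/z: 0.6599, 0.1020, 0.0884; sum = 0.850340.
The income-gap ratio divides by q (the poor only): 0.850340 / 3 = 0.283.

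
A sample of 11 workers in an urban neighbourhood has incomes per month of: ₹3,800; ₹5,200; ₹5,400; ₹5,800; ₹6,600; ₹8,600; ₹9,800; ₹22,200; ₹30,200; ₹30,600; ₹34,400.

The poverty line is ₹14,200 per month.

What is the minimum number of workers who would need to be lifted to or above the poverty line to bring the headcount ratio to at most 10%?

Currently q = 7 of N = 11 are below the line (H = 0.636).
A headcount ratio of at most 10% allows at most ⌊0.10 × 11⌋ = 1 poor workers.
So at least 7 − 1 = 6 must be lifted.

6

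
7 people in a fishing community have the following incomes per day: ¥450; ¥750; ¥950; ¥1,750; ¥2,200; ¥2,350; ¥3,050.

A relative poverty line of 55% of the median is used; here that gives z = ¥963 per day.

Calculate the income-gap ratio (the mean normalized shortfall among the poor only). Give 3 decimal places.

Below z: ¥450, ¥750, ¥950 (q = 3 of N = 7).
Shortfall ratios (z−y)/z: 0.5327, 0.2212, 0.0135; sum = 0.767394.
I averages over the q = 3 poor units only: 0.767394 / 3 = 0.256.

0.256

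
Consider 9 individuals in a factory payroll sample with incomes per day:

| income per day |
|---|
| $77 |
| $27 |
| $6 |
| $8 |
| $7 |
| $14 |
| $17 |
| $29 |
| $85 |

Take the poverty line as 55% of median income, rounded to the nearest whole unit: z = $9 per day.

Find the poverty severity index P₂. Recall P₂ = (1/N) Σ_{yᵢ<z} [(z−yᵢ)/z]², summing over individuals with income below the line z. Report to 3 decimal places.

Below the line: $6, $7, $8 (q = 3 of N = 9).
Normalized shortfalls: (9−6)/9 = 0.3333; (9−7)/9 = 0.2222; (9−8)/9 = 0.1111.
Squared: 0.1111; 0.0494; 0.0123.
Sum = 0.172840; P₂ = 0.172840 / 9 = 0.019.

0.019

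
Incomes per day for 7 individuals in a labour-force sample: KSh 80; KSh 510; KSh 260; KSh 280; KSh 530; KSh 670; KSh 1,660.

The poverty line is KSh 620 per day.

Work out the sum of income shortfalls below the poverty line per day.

Incomes under z: KSh 80, KSh 260, KSh 280, KSh 510, KSh 530 (q = 5 of N = 7).
Individual gaps: 620−80 = 540; 620−260 = 360; 620−280 = 340; 620−510 = 110; 620−530 = 90.
Aggregate gap = KSh 1,440.

KSh 1,440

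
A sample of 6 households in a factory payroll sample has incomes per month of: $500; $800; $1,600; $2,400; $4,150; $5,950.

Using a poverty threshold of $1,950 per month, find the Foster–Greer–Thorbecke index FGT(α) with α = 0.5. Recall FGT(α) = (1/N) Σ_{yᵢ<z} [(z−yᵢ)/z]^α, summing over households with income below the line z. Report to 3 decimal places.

0.342

Poor units: $500, $800, $1,600 (q = 3 of N = 6).
Shortfall ratios: (1950−500)/1950 = 0.7436; (1950−800)/1950 = 0.5897; (1950−1600)/1950 = 0.1795.
Raised to α = 0.5: 0.86232; 0.76795; 0.42366.
Sum = 2.053923; FGT(0.5) = 2.053923 / 6 = 0.342.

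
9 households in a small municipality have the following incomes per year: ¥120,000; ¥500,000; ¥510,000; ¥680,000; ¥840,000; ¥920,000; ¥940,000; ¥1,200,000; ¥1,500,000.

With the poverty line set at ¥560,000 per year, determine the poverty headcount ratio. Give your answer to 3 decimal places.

0.333

3 of the 9 households have income below ¥560,000.
H = 3/9 = 0.333.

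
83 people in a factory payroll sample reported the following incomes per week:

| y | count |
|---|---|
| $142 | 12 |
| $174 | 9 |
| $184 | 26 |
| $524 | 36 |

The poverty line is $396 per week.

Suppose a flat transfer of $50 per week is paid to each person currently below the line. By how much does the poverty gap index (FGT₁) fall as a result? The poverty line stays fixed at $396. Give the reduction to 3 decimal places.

Before: below the line — 12×$142, 9×$174, 26×$184; poverty gap index (FGT₁) = 0.32122.
After the $50 transfer: below the line — 12×$192, 9×$224, 26×$234; poverty gap index (FGT₁) = 0.24973.
Reduction = 0.32122 − 0.24973 = 0.071.

0.071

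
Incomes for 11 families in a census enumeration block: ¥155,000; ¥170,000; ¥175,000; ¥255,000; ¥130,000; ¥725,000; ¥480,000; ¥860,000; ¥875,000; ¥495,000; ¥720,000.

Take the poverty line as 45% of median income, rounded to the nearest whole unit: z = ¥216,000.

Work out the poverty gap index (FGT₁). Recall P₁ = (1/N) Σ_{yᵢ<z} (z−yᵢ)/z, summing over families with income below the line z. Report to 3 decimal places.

0.098

Poor units: ¥130,000, ¥155,000, ¥170,000, ¥175,000 (q = 4 of N = 11).
Gap ratios (z−y)/z: (216000−130000)/216000 = 0.3981; (216000−155000)/216000 = 0.2824; (216000−170000)/216000 = 0.2130; (216000−175000)/216000 = 0.1898.
Σ = 1.083333. Dividing by the full population N = 11 gives P₁ = 0.098.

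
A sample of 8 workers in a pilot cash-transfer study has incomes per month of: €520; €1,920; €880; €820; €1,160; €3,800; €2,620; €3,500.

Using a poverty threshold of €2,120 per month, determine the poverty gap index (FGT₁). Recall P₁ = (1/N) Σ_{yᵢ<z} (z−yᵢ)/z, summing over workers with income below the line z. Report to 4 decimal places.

Below z: €520, €820, €880, €1,160, €1,920 (q = 5 of N = 8).
Relative gaps: (2120−520)/2120 = 0.7547; (2120−820)/2120 = 0.6132; (2120−880)/2120 = 0.5849; (2120−1160)/2120 = 0.4528; (2120−1920)/2120 = 0.0943.
Sum of shortfalls = 2.500000; P₁ averages over all N: 2.500000 / 8 = 0.3125.

0.3125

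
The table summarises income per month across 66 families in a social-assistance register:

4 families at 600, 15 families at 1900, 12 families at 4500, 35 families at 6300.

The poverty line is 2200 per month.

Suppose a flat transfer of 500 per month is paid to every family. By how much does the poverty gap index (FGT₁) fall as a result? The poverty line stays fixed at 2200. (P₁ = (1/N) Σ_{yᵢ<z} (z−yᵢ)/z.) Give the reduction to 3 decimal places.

0.045

Before: below the line — 4×600, 15×1900; poverty gap index (FGT₁) = 0.07507.
After the 500 transfer: below the line — 4×1100; poverty gap index (FGT₁) = 0.03030.
Reduction = 0.07507 − 0.03030 = 0.045.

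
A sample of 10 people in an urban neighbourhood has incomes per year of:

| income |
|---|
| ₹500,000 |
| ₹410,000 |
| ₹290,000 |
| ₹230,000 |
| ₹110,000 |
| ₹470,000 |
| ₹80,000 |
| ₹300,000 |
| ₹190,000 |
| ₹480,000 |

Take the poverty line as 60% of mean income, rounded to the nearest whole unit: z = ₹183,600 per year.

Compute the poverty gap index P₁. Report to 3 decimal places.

0.097

Below the line: ₹80,000, ₹110,000 (q = 2 of N = 10).
Gap ratios (z−y)/z: (183600−80000)/183600 = 0.5643; (183600−110000)/183600 = 0.4009.
Sum of shortfalls = 0.965142; P₁ averages over all N: 0.965142 / 10 = 0.097.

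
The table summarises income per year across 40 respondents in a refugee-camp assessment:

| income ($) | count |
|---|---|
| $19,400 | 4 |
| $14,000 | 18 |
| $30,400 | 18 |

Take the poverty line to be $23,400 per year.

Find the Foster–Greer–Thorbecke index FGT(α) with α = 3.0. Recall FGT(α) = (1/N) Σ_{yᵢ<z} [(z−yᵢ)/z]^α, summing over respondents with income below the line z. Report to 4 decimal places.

0.0297

Below the line: 18×$14,000, 4×$19,400 (q = 22 of N = 40).
Gap ratios (z−y)/z: (23400−14000)/23400 = 0.4017 (×18); (23400−19400)/23400 = 0.1709 (×4).
Raised to α = 3.0: 0.06482 (×18); 0.00499 (×4).
Sum = 1.186812; FGT(3.0) = 1.186812 / 40 = 0.0297.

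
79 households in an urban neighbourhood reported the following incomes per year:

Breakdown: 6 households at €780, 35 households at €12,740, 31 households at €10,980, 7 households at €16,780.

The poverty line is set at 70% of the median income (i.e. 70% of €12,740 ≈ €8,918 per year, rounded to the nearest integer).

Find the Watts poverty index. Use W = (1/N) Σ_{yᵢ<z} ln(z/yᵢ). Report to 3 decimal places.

0.185

Below the line: 6×€780 (q = 6 of N = 79).
ln(z/y) terms: ln(8918/780) = 2.4365 (×6).
W = 14.619198 / 79 = 0.185.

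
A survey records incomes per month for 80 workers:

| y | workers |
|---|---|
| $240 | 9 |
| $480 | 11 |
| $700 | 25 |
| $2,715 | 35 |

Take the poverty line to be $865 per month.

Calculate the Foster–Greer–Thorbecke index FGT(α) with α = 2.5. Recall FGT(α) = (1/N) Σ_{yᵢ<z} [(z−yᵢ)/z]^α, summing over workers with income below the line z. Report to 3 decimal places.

Incomes under z: 9×$240, 11×$480, 25×$700 (q = 45 of N = 80).
Shortfall ratios: (865−240)/865 = 0.7225 (×9); (865−480)/865 = 0.4451 (×11); (865−700)/865 = 0.1908 (×25).
Raised to α = 2.5: 0.44377 (×9); 0.13216 (×11); 0.01589 (×25).
Sum = 5.845037; FGT(2.5) = 5.845037 / 80 = 0.073.

0.073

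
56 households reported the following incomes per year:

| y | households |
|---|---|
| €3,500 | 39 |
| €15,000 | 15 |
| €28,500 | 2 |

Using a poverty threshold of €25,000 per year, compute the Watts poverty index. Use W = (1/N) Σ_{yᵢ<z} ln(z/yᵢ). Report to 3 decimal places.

1.506

Poor units: 39×€3,500, 15×€15,000 (q = 54 of N = 56).
Log shortfalls: ln(25000/3500) = 1.9661 (×39); ln(25000/15000) = 0.5108 (×15).
W = 84.340786 / 56 = 1.506.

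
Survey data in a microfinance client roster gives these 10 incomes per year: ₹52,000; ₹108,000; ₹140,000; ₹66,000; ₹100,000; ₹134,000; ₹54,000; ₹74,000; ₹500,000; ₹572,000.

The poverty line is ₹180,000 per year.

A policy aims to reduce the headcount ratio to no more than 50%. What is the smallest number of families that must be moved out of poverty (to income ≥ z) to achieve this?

3

Currently q = 8 of N = 10 are below the line (H = 0.800).
A headcount ratio of at most 50% allows at most ⌊0.50 × 10⌋ = 5 poor families.
So at least 8 − 5 = 3 must be lifted.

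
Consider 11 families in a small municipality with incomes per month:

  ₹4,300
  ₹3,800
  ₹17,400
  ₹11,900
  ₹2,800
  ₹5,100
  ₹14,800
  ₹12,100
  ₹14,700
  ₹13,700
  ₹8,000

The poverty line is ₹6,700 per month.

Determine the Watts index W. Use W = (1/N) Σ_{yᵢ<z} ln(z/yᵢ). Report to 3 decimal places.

Below z: ₹2,800, ₹3,800, ₹4,300, ₹5,100 (q = 4 of N = 11).
Log shortfalls: ln(6700/2800) = 0.8725; ln(6700/3800) = 0.5671; ln(6700/4300) = 0.4435; ln(6700/5100) = 0.2729.
W = 2.155954 / 11 = 0.196.

0.196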